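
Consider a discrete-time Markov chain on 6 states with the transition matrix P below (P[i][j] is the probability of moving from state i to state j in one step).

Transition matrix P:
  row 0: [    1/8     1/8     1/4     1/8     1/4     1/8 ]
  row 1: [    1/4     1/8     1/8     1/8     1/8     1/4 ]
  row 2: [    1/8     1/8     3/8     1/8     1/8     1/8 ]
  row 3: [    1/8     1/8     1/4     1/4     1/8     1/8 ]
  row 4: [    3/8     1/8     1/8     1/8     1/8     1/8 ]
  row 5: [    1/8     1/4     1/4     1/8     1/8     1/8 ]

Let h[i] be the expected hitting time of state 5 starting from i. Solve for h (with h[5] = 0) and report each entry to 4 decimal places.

First-step conditioning: h[5] = 0; for i ≠ 5, h[i] = 1 + Σ_k P[i][k]·h[k].
  h[0] = 1 + 1/8·h[0] + 1/8·h[1] + 1/4·h[2] + 1/8·h[3] + 1/4·h[4]
  h[1] = 1 + 1/4·h[0] + 1/8·h[1] + 1/8·h[2] + 1/8·h[3] + 1/8·h[4]
  h[2] = 1 + 1/8·h[0] + 1/8·h[1] + 3/8·h[2] + 1/8·h[3] + 1/8·h[4]
  h[3] = 1 + 1/8·h[0] + 1/8·h[1] + 1/4·h[2] + 1/4·h[3] + 1/8·h[4]
  h[4] = 1 + 3/8·h[0] + 1/8·h[1] + 1/8·h[2] + 1/8·h[3] + 1/8·h[4]
Solving the 5×5 linear system over states ≠ 5 gives exactly h = [64/9, 56/9, 64/9, 64/9, 64/9, 0] (h[5] = 0 is the target).

h = [7.1111, 6.2222, 7.1111, 7.1111, 7.1111, 0.0000]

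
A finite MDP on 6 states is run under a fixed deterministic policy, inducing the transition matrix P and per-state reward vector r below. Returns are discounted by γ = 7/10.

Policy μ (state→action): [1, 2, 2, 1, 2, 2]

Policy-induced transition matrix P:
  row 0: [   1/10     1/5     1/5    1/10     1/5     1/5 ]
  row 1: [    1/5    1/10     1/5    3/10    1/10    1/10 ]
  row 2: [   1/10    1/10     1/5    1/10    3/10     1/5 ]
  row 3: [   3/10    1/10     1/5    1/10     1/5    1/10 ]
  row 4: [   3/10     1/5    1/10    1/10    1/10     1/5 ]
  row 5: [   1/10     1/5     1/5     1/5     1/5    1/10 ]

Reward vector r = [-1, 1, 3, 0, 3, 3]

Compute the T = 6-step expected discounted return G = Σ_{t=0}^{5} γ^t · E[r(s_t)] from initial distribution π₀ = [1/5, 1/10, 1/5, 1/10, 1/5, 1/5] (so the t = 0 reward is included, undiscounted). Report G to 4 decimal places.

G = 4.7045

t=0: π = [0.2000, 0.1000, 0.2000, 0.1000, 0.2000, 0.2000], E[r] = 1.7000, γ^t·E[r] = 1.700000, running G = 1.700000
t=1: π = [0.1700, 0.1600, 0.1800, 0.1400, 0.1900, 0.1600], E[r] = 1.5800, γ^t·E[r] = 1.106000, running G = 2.806000
t=2: π = [0.1820, 0.1520, 0.1810, 0.1480, 0.1830, 0.1540], E[r] = 1.5240, γ^t·E[r] = 0.746760, running G = 3.552760
t=3: π = [0.1814, 0.1519, 0.1817, 0.1458, 0.1846, 0.1546], E[r] = 1.5332, γ^t·E[r] = 0.525888, running G = 4.078648
t=4: π = [0.1813, 0.1521, 0.1815, 0.1458, 0.1845, 0.1548], E[r] = 1.5333, γ^t·E[r] = 0.368141, running G = 4.446788
t=5: π = [0.1813, 0.1521, 0.1815, 0.1459, 0.1845, 0.1547], E[r] = 1.5331, γ^t·E[r] = 0.257670, running G = 4.704458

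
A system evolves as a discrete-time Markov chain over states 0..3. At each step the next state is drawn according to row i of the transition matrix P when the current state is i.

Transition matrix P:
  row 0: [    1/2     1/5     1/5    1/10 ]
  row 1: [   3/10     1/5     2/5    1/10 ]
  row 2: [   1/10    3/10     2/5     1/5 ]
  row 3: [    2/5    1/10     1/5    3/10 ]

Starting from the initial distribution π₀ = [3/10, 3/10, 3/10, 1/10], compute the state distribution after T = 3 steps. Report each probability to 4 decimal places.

π = [0.3172, 0.2146, 0.3050, 0.1632]

t=0: π = [0.3000, 0.3000, 0.3000, 0.1000]
t=1: π = [0.3100, 0.2200, 0.3200, 0.1500]
t=2: π = [0.3130, 0.2170, 0.3080, 0.1620]
t=3: π = [0.3172, 0.2146, 0.3050, 0.1632]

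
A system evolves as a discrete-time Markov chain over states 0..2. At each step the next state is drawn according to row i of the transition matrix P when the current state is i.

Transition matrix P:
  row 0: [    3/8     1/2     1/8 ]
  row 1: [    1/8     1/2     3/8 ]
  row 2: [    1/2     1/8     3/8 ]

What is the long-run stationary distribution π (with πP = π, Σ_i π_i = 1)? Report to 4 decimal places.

π = [0.3148, 0.3889, 0.2963]

Balance equations π_j = Σ_i π_i·P[i][j]:
  π_0 = 3/8·π_0 + 1/8·π_1 + 1/2·π_2
  π_1 = 1/2·π_0 + 1/2·π_1 + 1/8·π_2
  normalize: π_0 + π_1 + π_2 = 1
Solving the linear system gives exactly π = [17/54, 7/18, 8/27].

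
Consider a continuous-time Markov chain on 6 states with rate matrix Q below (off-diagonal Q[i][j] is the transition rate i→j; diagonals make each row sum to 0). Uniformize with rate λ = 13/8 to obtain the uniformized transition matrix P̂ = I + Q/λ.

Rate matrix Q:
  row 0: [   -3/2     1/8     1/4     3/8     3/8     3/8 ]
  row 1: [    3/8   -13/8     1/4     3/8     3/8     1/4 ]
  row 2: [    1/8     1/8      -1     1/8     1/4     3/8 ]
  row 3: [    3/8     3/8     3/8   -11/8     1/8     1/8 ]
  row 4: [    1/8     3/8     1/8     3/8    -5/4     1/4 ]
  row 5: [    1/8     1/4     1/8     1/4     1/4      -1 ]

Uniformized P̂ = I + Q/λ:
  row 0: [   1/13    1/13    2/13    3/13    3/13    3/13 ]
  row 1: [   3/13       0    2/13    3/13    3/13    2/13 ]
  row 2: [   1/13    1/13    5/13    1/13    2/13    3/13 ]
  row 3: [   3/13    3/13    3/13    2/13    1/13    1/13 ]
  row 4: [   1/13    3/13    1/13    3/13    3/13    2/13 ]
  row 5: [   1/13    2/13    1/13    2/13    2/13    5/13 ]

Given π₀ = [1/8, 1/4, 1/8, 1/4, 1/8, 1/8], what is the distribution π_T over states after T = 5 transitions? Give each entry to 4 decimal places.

π = [0.1246, 0.1363, 0.1787, 0.1735, 0.1739, 0.2130]

t=0: π = [0.1250, 0.2500, 0.1250, 0.2500, 0.1250, 0.1250]
t=1: π = [0.1538, 0.1250, 0.1827, 0.1827, 0.1731, 0.1827]
t=2: π = [0.1243, 0.1361, 0.1827, 0.1746, 0.1746, 0.2078]
t=3: π = [0.1247, 0.1362, 0.1800, 0.1732, 0.1739, 0.2120]
t=4: π = [0.1245, 0.1362, 0.1790, 0.1734, 0.1740, 0.2129]
t=5: π = [0.1246, 0.1363, 0.1787, 0.1735, 0.1739, 0.2130]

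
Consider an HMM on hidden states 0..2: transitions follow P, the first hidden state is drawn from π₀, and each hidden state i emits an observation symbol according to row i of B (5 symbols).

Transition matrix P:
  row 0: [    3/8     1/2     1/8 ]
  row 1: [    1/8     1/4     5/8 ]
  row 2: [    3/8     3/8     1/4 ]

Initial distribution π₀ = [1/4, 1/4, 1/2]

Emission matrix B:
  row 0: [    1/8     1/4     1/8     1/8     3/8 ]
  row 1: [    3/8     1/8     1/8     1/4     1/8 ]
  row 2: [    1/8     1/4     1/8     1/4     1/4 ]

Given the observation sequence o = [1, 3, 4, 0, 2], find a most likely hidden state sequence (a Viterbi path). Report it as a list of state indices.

t=0: δ = [6.250e-02, 3.125e-02, 1.250e-01]  (obs o_0=1)
t=1: δ = [5.859e-03, 1.172e-02, 7.812e-03]  ψ = [2, 2, 2]  (obs o_1=3)
t=2: δ = [1.099e-03, 3.662e-04, 1.831e-03]  ψ = [2, 0, 1]  (obs o_2=4)
t=3: δ = [8.583e-05, 2.575e-04, 5.722e-05]  ψ = [2, 2, 2]  (obs o_3=0)
t=4: δ = [4.023e-06, 8.047e-06, 2.012e-05]  ψ = [0, 1, 1]  (obs o_4=2)
backtrack: best end state = 2; path = [2, 1, 2, 1, 2]

path = [2, 1, 2, 1, 2]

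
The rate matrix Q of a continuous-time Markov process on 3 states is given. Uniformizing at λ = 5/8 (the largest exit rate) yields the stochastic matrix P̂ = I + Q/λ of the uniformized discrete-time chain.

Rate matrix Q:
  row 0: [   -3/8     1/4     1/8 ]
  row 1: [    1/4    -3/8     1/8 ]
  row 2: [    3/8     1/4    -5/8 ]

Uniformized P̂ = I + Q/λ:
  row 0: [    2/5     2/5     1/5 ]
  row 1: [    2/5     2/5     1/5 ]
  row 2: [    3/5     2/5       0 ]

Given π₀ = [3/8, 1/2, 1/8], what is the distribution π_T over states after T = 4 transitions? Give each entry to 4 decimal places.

t=0: π = [0.3750, 0.5000, 0.1250]
t=1: π = [0.4250, 0.4000, 0.1750]
t=2: π = [0.4350, 0.4000, 0.1650]
t=3: π = [0.4330, 0.4000, 0.1670]
t=4: π = [0.4334, 0.4000, 0.1666]

π = [0.4334, 0.4000, 0.1666]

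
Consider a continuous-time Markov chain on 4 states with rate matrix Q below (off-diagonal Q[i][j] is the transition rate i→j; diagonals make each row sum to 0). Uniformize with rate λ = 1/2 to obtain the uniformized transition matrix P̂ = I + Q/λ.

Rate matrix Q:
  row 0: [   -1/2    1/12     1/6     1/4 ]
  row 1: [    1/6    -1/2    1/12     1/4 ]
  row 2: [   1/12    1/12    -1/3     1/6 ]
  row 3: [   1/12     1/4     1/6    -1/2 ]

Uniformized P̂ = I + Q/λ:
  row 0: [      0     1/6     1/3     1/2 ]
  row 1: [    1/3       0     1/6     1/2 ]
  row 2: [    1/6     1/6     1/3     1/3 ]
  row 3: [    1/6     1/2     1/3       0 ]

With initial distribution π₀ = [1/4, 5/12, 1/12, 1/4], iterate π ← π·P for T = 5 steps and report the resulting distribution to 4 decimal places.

π = [0.1771, 0.2261, 0.2942, 0.3026]

t=0: π = [0.2500, 0.4167, 0.0833, 0.2500]
t=1: π = [0.1944, 0.1806, 0.2639, 0.3611]
t=2: π = [0.1644, 0.2569, 0.3032, 0.2755]
t=3: π = [0.1821, 0.2157, 0.2905, 0.3117]
t=4: π = [0.1723, 0.2346, 0.2974, 0.2957]
t=5: π = [0.1771, 0.2261, 0.2942, 0.3026]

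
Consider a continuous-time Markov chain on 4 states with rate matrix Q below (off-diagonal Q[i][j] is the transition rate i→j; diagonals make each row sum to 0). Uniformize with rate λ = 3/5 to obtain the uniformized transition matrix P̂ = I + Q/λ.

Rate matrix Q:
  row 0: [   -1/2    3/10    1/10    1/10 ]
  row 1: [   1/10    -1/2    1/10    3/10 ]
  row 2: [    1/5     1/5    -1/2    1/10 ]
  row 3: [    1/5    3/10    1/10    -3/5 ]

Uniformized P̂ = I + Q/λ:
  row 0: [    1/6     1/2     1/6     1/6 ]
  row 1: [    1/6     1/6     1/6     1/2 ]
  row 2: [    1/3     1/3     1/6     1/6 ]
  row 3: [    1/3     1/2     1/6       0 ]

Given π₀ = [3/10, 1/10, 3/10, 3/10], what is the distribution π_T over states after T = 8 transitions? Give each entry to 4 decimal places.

t=0: π = [0.3000, 0.1000, 0.3000, 0.3000]
t=1: π = [0.2667, 0.4167, 0.1667, 0.1500]
t=2: π = [0.2194, 0.3333, 0.1667, 0.2806]
t=3: π = [0.2412, 0.3611, 0.1667, 0.2310]
t=4: π = [0.2329, 0.3519, 0.1667, 0.2485]
t=5: π = [0.2359, 0.3549, 0.1667, 0.2425]
t=6: π = [0.2349, 0.3539, 0.1667, 0.2446]
t=7: π = [0.2352, 0.3543, 0.1667, 0.2439]
t=8: π = [0.2351, 0.3541, 0.1667, 0.2441]

π = [0.2351, 0.3541, 0.1667, 0.2441]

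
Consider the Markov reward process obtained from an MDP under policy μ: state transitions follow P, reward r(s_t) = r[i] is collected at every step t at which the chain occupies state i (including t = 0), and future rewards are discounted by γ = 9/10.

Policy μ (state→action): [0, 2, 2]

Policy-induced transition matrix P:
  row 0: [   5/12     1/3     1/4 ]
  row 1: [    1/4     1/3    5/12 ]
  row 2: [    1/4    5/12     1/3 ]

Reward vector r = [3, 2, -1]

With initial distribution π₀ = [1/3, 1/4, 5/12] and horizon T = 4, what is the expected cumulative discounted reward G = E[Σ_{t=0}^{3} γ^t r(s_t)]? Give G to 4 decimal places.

t=0: π = [0.3333, 0.2500, 0.4167], E[r] = 1.0833, γ^t·E[r] = 1.083333, running G = 1.083333
t=1: π = [0.3056, 0.3681, 0.3264], E[r] = 1.3264, γ^t·E[r] = 1.193750, running G = 2.277083
t=2: π = [0.3009, 0.3605, 0.3385], E[r] = 1.2853, γ^t·E[r] = 1.041094, running G = 3.318177
t=3: π = [0.3002, 0.3615, 0.3383], E[r] = 1.2853, γ^t·E[r] = 0.936949, running G = 4.255126

G = 4.2551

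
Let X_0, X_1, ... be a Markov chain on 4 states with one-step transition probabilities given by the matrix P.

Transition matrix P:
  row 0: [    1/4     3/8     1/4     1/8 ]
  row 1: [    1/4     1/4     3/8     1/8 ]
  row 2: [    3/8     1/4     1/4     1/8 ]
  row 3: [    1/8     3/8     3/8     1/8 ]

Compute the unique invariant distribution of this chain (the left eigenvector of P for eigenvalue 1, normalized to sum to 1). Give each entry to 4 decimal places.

π = [0.2723, 0.2997, 0.3031, 0.1250]

Balance equations π_j = Σ_i π_i·P[i][j]:
  π_0 = 1/4·π_0 + 1/4·π_1 + 3/8·π_2 + 1/8·π_3
  π_1 = 3/8·π_0 + 1/4·π_1 + 1/4·π_2 + 3/8·π_3
  π_2 = 1/4·π_0 + 3/8·π_1 + 1/4·π_2 + 3/8·π_3
  normalize: π_0 + π_1 + π_2 + π_3 = 1
Solving the linear system gives exactly π = [159/584, 175/584, 177/584, 1/8].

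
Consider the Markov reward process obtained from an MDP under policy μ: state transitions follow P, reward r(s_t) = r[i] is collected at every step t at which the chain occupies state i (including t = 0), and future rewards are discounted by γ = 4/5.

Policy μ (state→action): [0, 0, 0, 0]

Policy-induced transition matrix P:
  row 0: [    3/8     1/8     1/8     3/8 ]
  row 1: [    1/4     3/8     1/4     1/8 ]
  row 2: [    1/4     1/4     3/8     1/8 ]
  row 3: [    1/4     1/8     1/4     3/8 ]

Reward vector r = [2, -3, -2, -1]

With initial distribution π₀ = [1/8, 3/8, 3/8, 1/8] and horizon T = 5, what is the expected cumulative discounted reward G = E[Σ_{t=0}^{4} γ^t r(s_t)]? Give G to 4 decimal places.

G = -3.8581

t=0: π = [0.1250, 0.3750, 0.3750, 0.1250], E[r] = -1.7500, γ^t·E[r] = -1.750000, running G = -1.750000
t=1: π = [0.2656, 0.2656, 0.2813, 0.1875], E[r] = -1.0156, γ^t·E[r] = -0.812500, running G = -2.562500
t=2: π = [0.2832, 0.2266, 0.2520, 0.2383], E[r] = -0.8555, γ^t·E[r] = -0.547500, running G = -3.110000
t=3: π = [0.2854, 0.2131, 0.2461, 0.2554], E[r] = -0.8162, γ^t·E[r] = -0.417875, running G = -3.527875
t=4: π = [0.2857, 0.2090, 0.2451, 0.2602], E[r] = -0.8062, γ^t·E[r] = -0.330200, running G = -3.858075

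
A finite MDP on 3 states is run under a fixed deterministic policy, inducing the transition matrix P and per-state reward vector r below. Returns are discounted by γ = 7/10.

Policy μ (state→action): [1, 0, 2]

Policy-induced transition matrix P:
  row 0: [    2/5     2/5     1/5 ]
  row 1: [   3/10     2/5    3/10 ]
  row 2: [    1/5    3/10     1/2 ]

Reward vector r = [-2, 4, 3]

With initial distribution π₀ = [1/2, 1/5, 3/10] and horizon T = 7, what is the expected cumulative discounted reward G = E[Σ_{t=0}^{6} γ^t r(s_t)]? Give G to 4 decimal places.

G = 4.4897

t=0: π = [0.5000, 0.2000, 0.3000], E[r] = 0.7000, γ^t·E[r] = 0.700000, running G = 0.700000
t=1: π = [0.3200, 0.3700, 0.3100], E[r] = 1.7700, γ^t·E[r] = 1.239000, running G = 1.939000
t=2: π = [0.3010, 0.3690, 0.3300], E[r] = 1.8640, γ^t·E[r] = 0.913360, running G = 2.852360
t=3: π = [0.2971, 0.3670, 0.3359], E[r] = 1.8815, γ^t·E[r] = 0.645355, running G = 3.497715
t=4: π = [0.2961, 0.3664, 0.3375], E[r] = 1.8858, γ^t·E[r] = 0.452783, running G = 3.950497
t=5: π = [0.2959, 0.3663, 0.3379], E[r] = 1.8869, γ^t·E[r] = 0.317136, running G = 4.267633
t=6: π = [0.2958, 0.3662, 0.3380], E[r] = 1.8872, γ^t·E[r] = 0.222030, running G = 4.489663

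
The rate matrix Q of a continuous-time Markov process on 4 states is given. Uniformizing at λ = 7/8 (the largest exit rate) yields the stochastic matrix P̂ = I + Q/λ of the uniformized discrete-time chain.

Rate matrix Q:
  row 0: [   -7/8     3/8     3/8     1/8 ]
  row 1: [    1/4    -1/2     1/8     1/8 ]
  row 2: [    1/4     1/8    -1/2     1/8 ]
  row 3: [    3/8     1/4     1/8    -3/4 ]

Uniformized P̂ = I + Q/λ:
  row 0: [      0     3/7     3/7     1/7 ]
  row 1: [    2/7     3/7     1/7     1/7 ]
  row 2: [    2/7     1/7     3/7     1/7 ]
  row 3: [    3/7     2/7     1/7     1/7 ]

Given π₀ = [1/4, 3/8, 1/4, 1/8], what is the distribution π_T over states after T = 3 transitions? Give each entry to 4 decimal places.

t=0: π = [0.2500, 0.3750, 0.2500, 0.1250]
t=1: π = [0.2321, 0.3393, 0.2857, 0.1429]
t=2: π = [0.2398, 0.3265, 0.2908, 0.1429]
t=3: π = [0.2376, 0.3251, 0.2945, 0.1429]

π = [0.2376, 0.3251, 0.2945, 0.1429]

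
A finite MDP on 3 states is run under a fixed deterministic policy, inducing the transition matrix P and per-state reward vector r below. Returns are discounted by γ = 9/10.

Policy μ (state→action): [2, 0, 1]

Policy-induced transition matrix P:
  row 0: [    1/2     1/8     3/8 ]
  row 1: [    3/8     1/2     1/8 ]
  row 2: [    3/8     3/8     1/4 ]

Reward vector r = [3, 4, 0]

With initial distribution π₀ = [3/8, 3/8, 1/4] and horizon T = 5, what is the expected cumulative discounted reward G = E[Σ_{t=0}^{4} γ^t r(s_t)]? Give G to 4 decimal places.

G = 10.4700

t=0: π = [0.3750, 0.3750, 0.2500], E[r] = 2.6250, γ^t·E[r] = 2.625000, running G = 2.625000
t=1: π = [0.4219, 0.3281, 0.2500], E[r] = 2.5781, γ^t·E[r] = 2.320313, running G = 4.945313
t=2: π = [0.4277, 0.3105, 0.2617], E[r] = 2.5254, γ^t·E[r] = 2.045566, running G = 6.990879
t=3: π = [0.4285, 0.3069, 0.2646], E[r] = 2.5129, γ^t·E[r] = 1.831933, running G = 8.822812
t=4: π = [0.4286, 0.3062, 0.2652], E[r] = 2.5107, γ^t·E[r] = 1.647238, running G = 10.470050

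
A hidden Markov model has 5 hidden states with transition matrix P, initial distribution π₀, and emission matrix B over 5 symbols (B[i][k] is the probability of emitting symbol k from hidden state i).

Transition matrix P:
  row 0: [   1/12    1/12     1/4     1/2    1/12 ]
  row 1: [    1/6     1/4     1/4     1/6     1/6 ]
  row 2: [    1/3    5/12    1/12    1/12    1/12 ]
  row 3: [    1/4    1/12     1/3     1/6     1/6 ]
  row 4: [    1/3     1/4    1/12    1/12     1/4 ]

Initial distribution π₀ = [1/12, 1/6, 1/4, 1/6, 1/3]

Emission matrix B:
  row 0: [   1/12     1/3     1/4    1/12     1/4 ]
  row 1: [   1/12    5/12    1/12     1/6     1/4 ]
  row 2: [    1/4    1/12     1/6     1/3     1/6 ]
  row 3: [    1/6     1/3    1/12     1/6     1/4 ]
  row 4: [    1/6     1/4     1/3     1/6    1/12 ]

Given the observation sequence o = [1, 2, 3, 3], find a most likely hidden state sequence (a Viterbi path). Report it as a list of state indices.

t=0: δ = [2.778e-02, 6.944e-02, 2.083e-02, 5.556e-02, 8.333e-02]  (obs o_0=1)
t=1: δ = [6.944e-03, 1.736e-03, 3.086e-03, 1.157e-03, 6.944e-03]  ψ = [4, 4, 3, 0, 4]  (obs o_1=2)
t=2: δ = [1.929e-04, 2.894e-04, 5.787e-04, 5.787e-04, 2.894e-04]  ψ = [4, 4, 0, 0, 4]  (obs o_2=3)
t=3: δ = [1.608e-05, 4.019e-05, 6.430e-05, 1.608e-05, 1.608e-05]  ψ = [2, 2, 3, 0, 3]  (obs o_3=3)
backtrack: best end state = 2; path = [4, 0, 3, 2]

path = [4, 0, 3, 2]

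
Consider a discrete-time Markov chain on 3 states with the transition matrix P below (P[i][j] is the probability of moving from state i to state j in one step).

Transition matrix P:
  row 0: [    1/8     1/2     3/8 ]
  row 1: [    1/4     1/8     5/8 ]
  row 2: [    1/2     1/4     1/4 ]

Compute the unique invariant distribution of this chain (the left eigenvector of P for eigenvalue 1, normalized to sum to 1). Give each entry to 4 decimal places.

Balance equations π_j = Σ_i π_i·P[i][j]:
  π_0 = 1/8·π_0 + 1/4·π_1 + 1/2·π_2
  π_1 = 1/2·π_0 + 1/8·π_1 + 1/4·π_2
  normalize: π_0 + π_1 + π_2 = 1
Solving the linear system gives exactly π = [32/103, 30/103, 41/103].

π = [0.3107, 0.2913, 0.3981]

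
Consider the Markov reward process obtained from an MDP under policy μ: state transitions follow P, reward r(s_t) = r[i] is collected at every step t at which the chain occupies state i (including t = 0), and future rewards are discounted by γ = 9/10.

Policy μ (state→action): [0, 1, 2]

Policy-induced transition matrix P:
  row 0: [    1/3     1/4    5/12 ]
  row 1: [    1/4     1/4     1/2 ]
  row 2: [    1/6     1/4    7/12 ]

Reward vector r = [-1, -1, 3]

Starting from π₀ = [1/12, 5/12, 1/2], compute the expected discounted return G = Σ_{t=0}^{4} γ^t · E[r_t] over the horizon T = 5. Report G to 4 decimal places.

G = 4.4458

t=0: π = [0.0833, 0.4167, 0.5000], E[r] = 1.0000, γ^t·E[r] = 1.000000, running G = 1.000000
t=1: π = [0.2153, 0.2500, 0.5347], E[r] = 1.1389, γ^t·E[r] = 1.025000, running G = 2.025000
t=2: π = [0.2234, 0.2500, 0.5266], E[r] = 1.1065, γ^t·E[r] = 0.896250, running G = 2.921250
t=3: π = [0.2247, 0.2500, 0.5253], E[r] = 1.1011, γ^t·E[r] = 0.802688, running G = 3.723938
t=4: π = [0.2250, 0.2500, 0.5250], E[r] = 1.1002, γ^t·E[r] = 0.721828, running G = 4.445766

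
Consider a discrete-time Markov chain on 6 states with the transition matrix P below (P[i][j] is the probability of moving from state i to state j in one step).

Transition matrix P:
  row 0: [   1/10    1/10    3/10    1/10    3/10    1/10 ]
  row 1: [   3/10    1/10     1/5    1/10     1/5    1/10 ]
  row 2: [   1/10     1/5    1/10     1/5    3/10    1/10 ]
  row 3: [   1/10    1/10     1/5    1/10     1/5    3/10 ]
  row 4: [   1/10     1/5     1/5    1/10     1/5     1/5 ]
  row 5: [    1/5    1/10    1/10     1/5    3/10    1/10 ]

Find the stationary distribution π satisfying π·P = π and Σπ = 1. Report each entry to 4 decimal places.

π = [0.1437, 0.1429, 0.1811, 0.1333, 0.2476, 0.1514]

Balance equations π_j = Σ_i π_i·P[i][j]:
  π_0 = 1/10·π_0 + 3/10·π_1 + 1/10·π_2 + 1/10·π_3 + 1/10·π_4 + 1/5·π_5
  π_1 = 1/10·π_0 + 1/10·π_1 + 1/5·π_2 + 1/10·π_3 + 1/5·π_4 + 1/10·π_5
  π_2 = 3/10·π_0 + 1/5·π_1 + 1/10·π_2 + 1/5·π_3 + 1/5·π_4 + 1/10·π_5
  π_3 = 1/10·π_0 + 1/10·π_1 + 1/5·π_2 + 1/10·π_3 + 1/10·π_4 + 1/5·π_5
  π_4 = 3/10·π_0 + 1/5·π_1 + 3/10·π_2 + 1/5·π_3 + 1/5·π_4 + 3/10·π_5
  normalize: π_0 + π_1 + π_2 + π_3 + π_4 + π_5 = 1
Solving the linear system gives exactly π = [239/1663, 1188/8315, 1506/8315, 1108/8315, 2059/8315, 1259/8315].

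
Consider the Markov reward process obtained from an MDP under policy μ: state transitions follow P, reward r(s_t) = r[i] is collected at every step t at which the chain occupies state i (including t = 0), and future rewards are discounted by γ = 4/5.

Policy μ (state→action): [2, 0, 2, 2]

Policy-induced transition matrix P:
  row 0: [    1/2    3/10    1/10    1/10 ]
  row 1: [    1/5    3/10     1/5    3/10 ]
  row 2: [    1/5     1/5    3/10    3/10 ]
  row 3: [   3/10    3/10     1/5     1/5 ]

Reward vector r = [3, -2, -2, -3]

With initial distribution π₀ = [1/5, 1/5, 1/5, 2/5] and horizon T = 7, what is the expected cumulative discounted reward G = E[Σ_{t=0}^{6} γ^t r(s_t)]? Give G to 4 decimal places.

G = -3.3575

t=0: π = [0.2000, 0.2000, 0.2000, 0.4000], E[r] = -1.4000, γ^t·E[r] = -1.400000, running G = -1.400000
t=1: π = [0.3000, 0.2800, 0.2000, 0.2200], E[r] = -0.7200, γ^t·E[r] = -0.576000, running G = -1.976000
t=2: π = [0.3120, 0.2800, 0.1900, 0.2180], E[r] = -0.6580, γ^t·E[r] = -0.421120, running G = -2.397120
t=3: π = [0.3154, 0.2810, 0.1878, 0.2158], E[r] = -0.6388, γ^t·E[r] = -0.327066, running G = -2.724186
t=4: π = [0.3162, 0.2812, 0.1872, 0.2153], E[r] = -0.6343, γ^t·E[r] = -0.259826, running G = -2.984011
t=5: π = [0.3164, 0.2813, 0.1871, 0.2152], E[r] = -0.6333, γ^t·E[r] = -0.207505, running G = -3.191517
t=6: π = [0.3164, 0.2813, 0.1871, 0.2152], E[r] = -0.6330, γ^t·E[r] = -0.165936, running G = -3.357452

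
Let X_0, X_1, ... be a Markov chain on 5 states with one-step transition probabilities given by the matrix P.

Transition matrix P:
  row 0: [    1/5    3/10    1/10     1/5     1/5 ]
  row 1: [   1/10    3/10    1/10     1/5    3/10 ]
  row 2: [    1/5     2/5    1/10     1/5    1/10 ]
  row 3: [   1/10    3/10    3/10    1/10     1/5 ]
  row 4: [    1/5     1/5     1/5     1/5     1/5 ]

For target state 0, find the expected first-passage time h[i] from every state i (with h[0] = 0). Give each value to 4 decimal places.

First-step conditioning: h[0] = 0; for i ≠ 0, h[i] = 1 + Σ_k P[i][k]·h[k].
  h[1] = 1 + 3/10·h[1] + 1/10·h[2] + 1/5·h[3] + 3/10·h[4]
  h[2] = 1 + 2/5·h[1] + 1/10·h[2] + 1/5·h[3] + 1/10·h[4]
  h[3] = 1 + 3/10·h[1] + 3/10·h[2] + 1/10·h[3] + 1/5·h[4]
  h[4] = 1 + 1/5·h[1] + 1/5·h[2] + 1/5·h[3] + 1/5·h[4]
Solving the 4×4 linear system over states ≠ 0 gives exactly h = [0, 440/61, 5665/854, 875/122, 5555/854] (h[0] = 0 is the target).

h = [0.0000, 7.2131, 6.6335, 7.1721, 6.5047]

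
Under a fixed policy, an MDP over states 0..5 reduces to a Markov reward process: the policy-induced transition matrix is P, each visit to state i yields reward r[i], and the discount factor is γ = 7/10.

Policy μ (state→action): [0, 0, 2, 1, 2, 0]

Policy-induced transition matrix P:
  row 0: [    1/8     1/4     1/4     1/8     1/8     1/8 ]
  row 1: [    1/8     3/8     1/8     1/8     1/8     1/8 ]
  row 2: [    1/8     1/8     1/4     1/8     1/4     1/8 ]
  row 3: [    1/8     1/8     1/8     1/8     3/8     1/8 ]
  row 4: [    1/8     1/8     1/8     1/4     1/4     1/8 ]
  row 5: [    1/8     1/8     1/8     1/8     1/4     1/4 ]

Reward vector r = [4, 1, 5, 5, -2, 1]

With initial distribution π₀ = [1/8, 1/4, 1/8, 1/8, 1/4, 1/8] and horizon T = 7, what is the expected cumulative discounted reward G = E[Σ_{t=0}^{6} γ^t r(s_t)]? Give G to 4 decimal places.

G = 5.6414

t=0: π = [0.1250, 0.2500, 0.1250, 0.1250, 0.2500, 0.1250], E[r] = 1.6250, γ^t·E[r] = 1.625000, running G = 1.625000
t=1: π = [0.1250, 0.2031, 0.1563, 0.1563, 0.2188, 0.1406], E[r] = 1.9688, γ^t·E[r] = 1.378125, running G = 3.003125
t=2: π = [0.1250, 0.1914, 0.1602, 0.1523, 0.2285, 0.1426], E[r] = 1.9395, γ^t·E[r] = 0.950332, running G = 3.953457
t=3: π = [0.1250, 0.1885, 0.1606, 0.1536, 0.2295, 0.1428], E[r] = 1.9434, γ^t·E[r] = 0.666572, running G = 4.620029
t=4: π = [0.1250, 0.1877, 0.1607, 0.1537, 0.2300, 0.1429], E[r] = 1.9425, γ^t·E[r] = 0.466403, running G = 5.086432
t=5: π = [0.1250, 0.1876, 0.1607, 0.1538, 0.2301, 0.1429], E[r] = 1.9425, γ^t·E[r] = 0.326477, running G = 5.412909
t=6: π = [0.1250, 0.1875, 0.1607, 0.1538, 0.2301, 0.1429], E[r] = 1.9425, γ^t·E[r] = 0.228530, running G = 5.641438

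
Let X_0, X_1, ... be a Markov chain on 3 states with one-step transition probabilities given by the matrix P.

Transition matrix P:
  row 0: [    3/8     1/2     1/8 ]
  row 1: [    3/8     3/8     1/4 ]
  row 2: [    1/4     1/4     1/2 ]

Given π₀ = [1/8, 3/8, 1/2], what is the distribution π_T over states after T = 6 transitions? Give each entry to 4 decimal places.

π = [0.3403, 0.3829, 0.2768]

t=0: π = [0.1250, 0.3750, 0.5000]
t=1: π = [0.3125, 0.3281, 0.3594]
t=2: π = [0.3301, 0.3691, 0.3008]
t=3: π = [0.3374, 0.3787, 0.2839]
t=4: π = [0.3395, 0.3817, 0.2788]
t=5: π = [0.3401, 0.3826, 0.2773]
t=6: π = [0.3403, 0.3829, 0.2768]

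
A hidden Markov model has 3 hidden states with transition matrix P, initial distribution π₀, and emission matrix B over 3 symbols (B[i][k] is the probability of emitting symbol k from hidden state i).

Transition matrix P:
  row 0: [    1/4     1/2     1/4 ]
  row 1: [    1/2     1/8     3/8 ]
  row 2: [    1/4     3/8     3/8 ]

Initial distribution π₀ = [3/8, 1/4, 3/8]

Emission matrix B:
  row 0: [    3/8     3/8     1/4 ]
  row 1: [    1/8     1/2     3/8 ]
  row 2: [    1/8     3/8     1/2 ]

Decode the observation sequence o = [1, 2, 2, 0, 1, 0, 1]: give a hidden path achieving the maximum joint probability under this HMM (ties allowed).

path = [2, 2, 1, 0, 1, 0, 1]

t=0: δ = [1.406e-01, 1.250e-01, 1.406e-01]  (obs o_0=1)
t=1: δ = [1.562e-02, 2.637e-02, 2.637e-02]  ψ = [1, 0, 2]  (obs o_1=2)
t=2: δ = [3.296e-03, 3.708e-03, 4.944e-03]  ψ = [1, 2, 1]  (obs o_2=2)
t=3: δ = [6.952e-04, 2.317e-04, 2.317e-04]  ψ = [1, 2, 2]  (obs o_3=0)
t=4: δ = [6.518e-05, 1.738e-04, 6.518e-05]  ψ = [0, 0, 0]  (obs o_4=1)
t=5: δ = [3.259e-05, 4.074e-06, 8.147e-06]  ψ = [1, 0, 1]  (obs o_5=0)
t=6: δ = [3.055e-06, 8.147e-06, 3.055e-06]  ψ = [0, 0, 0]  (obs o_6=1)
backtrack: best end state = 1; path = [2, 2, 1, 0, 1, 0, 1]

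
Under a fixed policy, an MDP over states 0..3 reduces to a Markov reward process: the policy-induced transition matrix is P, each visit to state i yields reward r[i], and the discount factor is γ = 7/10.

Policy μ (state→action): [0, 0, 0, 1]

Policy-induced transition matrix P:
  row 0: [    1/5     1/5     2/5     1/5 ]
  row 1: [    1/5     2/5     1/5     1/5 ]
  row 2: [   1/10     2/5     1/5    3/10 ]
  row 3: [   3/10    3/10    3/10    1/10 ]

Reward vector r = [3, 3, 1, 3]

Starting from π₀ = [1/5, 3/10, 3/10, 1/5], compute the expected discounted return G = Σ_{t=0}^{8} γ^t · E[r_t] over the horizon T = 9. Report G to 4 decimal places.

G = 7.8551

t=0: π = [0.2000, 0.3000, 0.3000, 0.2000], E[r] = 2.4000, γ^t·E[r] = 2.400000, running G = 2.400000
t=1: π = [0.1900, 0.3400, 0.2600, 0.2100], E[r] = 2.4800, γ^t·E[r] = 1.736000, running G = 4.136000
t=2: π = [0.1950, 0.3410, 0.2590, 0.2050], E[r] = 2.4820, γ^t·E[r] = 1.216180, running G = 5.352180
t=3: π = [0.1946, 0.3405, 0.2595, 0.2054], E[r] = 2.4810, γ^t·E[r] = 0.850983, running G = 6.203163
t=4: π = [0.1946, 0.3405, 0.2595, 0.2054], E[r] = 2.4811, γ^t·E[r] = 0.595707, running G = 6.798870
t=5: π = [0.1946, 0.3405, 0.2595, 0.2054], E[r] = 2.4811, γ^t·E[r] = 0.416995, running G = 7.215866
t=6: π = [0.1946, 0.3405, 0.2595, 0.2054], E[r] = 2.4811, γ^t·E[r] = 0.291897, running G = 7.507762
t=7: π = [0.1946, 0.3405, 0.2595, 0.2054], E[r] = 2.4811, γ^t·E[r] = 0.204328, running G = 7.712090
t=8: π = [0.1946, 0.3405, 0.2595, 0.2054], E[r] = 2.4811, γ^t·E[r] = 0.143029, running G = 7.855120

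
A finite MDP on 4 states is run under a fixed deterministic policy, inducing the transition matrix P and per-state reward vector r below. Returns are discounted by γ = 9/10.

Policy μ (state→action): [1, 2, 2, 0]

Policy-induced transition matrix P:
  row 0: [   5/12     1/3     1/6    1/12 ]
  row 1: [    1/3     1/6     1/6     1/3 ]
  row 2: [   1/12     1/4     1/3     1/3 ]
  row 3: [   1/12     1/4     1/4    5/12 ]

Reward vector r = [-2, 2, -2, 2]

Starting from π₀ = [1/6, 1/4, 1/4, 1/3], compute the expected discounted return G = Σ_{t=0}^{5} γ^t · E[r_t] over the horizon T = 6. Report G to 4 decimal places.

t=0: π = [0.1667, 0.2500, 0.2500, 0.3333], E[r] = 0.3333, γ^t·E[r] = 0.333333, running G = 0.333333
t=1: π = [0.2014, 0.2431, 0.2361, 0.3194], E[r] = 0.2500, γ^t·E[r] = 0.225000, running G = 0.558333
t=2: π = [0.2112, 0.2465, 0.2326, 0.3096], E[r] = 0.2245, γ^t·E[r] = 0.181875, running G = 0.740208
t=3: π = [0.2154, 0.2471, 0.2312, 0.3063], E[r] = 0.2135, γ^t·E[r] = 0.155672, running G = 0.895880
t=4: π = [0.2169, 0.2474, 0.2307, 0.3050], E[r] = 0.2095, γ^t·E[r] = 0.137457, running G = 1.033338
t=5: π = [0.2175, 0.2475, 0.2305, 0.3045], E[r] = 0.2080, γ^t·E[r] = 0.122798, running G = 1.156136

G = 1.1561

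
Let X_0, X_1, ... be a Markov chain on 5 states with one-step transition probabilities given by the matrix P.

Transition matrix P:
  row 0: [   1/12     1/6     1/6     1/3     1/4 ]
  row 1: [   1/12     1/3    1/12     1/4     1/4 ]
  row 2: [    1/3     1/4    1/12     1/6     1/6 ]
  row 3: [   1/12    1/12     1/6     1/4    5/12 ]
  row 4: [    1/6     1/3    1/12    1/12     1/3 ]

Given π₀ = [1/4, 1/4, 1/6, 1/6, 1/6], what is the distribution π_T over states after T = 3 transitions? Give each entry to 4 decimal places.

t=0: π = [0.2500, 0.2500, 0.1667, 0.1667, 0.1667]
t=1: π = [0.1389, 0.2361, 0.1181, 0.2292, 0.2778]
t=2: π = [0.1360, 0.2431, 0.1140, 0.2054, 0.3015]
t=3: π = [0.1370, 0.2498, 0.1118, 0.2016, 0.2999]

π = [0.1370, 0.2498, 0.1118, 0.2016, 0.2999]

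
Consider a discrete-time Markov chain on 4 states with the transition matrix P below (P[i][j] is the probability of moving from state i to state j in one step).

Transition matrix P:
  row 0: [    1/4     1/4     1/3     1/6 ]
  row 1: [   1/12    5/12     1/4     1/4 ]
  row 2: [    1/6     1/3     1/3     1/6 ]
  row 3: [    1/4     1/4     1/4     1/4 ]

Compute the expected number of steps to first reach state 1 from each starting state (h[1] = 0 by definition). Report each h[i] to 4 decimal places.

h = [3.6164, 0.0000, 3.3151, 3.6438]

First-step conditioning: h[1] = 0; for i ≠ 1, h[i] = 1 + Σ_k P[i][k]·h[k].
  h[0] = 1 + 1/4·h[0] + 1/3·h[2] + 1/6·h[3]
  h[2] = 1 + 1/6·h[0] + 1/3·h[2] + 1/6·h[3]
  h[3] = 1 + 1/4·h[0] + 1/4·h[2] + 1/4·h[3]
Solving the 3×3 linear system over states ≠ 1 gives exactly h = [264/73, 0, 242/73, 266/73] (h[1] = 0 is the target).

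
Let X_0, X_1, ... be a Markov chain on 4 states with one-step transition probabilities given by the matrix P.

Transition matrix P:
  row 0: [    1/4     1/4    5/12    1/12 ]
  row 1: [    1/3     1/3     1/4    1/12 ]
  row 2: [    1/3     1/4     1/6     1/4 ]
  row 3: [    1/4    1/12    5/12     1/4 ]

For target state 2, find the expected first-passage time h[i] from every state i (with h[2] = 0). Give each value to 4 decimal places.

h = [2.6721, 3.1579, 0.0000, 2.5749]

First-step conditioning: h[2] = 0; for i ≠ 2, h[i] = 1 + Σ_k P[i][k]·h[k].
  h[0] = 1 + 1/4·h[0] + 1/4·h[1] + 1/12·h[3]
  h[1] = 1 + 1/3·h[0] + 1/3·h[1] + 1/12·h[3]
  h[3] = 1 + 1/4·h[0] + 1/12·h[1] + 1/4·h[3]
Solving the 3×3 linear system over states ≠ 2 gives exactly h = [660/247, 60/19, 0, 636/247] (h[2] = 0 is the target).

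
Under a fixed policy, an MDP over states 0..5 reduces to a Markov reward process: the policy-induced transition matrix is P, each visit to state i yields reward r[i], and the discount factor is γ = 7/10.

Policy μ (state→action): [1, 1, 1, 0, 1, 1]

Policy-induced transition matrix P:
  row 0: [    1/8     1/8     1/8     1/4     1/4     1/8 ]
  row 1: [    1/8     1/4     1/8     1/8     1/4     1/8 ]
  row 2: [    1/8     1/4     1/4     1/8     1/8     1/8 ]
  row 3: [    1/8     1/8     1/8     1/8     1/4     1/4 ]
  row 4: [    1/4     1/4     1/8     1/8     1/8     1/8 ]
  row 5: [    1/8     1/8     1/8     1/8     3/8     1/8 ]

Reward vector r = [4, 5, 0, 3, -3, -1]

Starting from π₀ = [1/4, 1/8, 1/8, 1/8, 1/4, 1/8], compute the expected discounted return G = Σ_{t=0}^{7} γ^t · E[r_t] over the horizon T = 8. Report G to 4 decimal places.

G = 3.7250

t=0: π = [0.2500, 0.1250, 0.1250, 0.1250, 0.2500, 0.1250], E[r] = 1.1250, γ^t·E[r] = 1.125000, running G = 1.125000
t=1: π = [0.1563, 0.1875, 0.1406, 0.1563, 0.2188, 0.1406], E[r] = 1.2344, γ^t·E[r] = 0.864063, running G = 1.989063
t=2: π = [0.1523, 0.1934, 0.1426, 0.1445, 0.2227, 0.1445], E[r] = 1.1973, γ^t·E[r] = 0.586660, running G = 2.575723
t=3: π = [0.1528, 0.1948, 0.1428, 0.1440, 0.2224, 0.1431], E[r] = 1.2073, γ^t·E[r] = 0.414095, running G = 2.989818
t=4: π = [0.1528, 0.1950, 0.1429, 0.1441, 0.2222, 0.1430], E[r] = 1.2089, γ^t·E[r] = 0.290248, running G = 3.280066
t=5: π = [0.1528, 0.1950, 0.1429, 0.1441, 0.2222, 0.1430], E[r] = 1.2087, γ^t·E[r] = 0.203152, running G = 3.483218
t=6: π = [0.1528, 0.1950, 0.1429, 0.1441, 0.2222, 0.1430], E[r] = 1.2087, γ^t·E[r] = 0.142208, running G = 3.625426
t=7: π = [0.1528, 0.1950, 0.1429, 0.1441, 0.2222, 0.1430], E[r] = 1.2088, γ^t·E[r] = 0.099546, running G = 3.724972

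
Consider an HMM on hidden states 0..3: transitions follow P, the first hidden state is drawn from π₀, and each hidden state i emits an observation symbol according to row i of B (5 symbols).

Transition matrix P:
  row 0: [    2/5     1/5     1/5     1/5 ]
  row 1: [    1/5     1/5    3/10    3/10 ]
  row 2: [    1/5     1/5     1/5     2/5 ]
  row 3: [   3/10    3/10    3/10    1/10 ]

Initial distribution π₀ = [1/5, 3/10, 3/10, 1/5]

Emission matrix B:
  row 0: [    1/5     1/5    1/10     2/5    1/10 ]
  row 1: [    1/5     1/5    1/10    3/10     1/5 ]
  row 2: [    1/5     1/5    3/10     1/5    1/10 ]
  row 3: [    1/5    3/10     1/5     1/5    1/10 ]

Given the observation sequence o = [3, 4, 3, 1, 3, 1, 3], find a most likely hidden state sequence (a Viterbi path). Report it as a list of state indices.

t=0: δ = [8.000e-02, 9.000e-02, 6.000e-02, 4.000e-02]  (obs o_0=3)
t=1: δ = [3.200e-03, 3.600e-03, 2.700e-03, 2.700e-03]  ψ = [0, 1, 1, 1]  (obs o_1=4)
t=2: δ = [5.120e-04, 2.430e-04, 2.160e-04, 2.160e-04]  ψ = [0, 3, 1, 1]  (obs o_2=3)
t=3: δ = [4.096e-05, 2.048e-05, 2.048e-05, 3.072e-05]  ψ = [0, 0, 0, 0]  (obs o_3=1)
t=4: δ = [6.554e-06, 2.765e-06, 1.843e-06, 1.638e-06]  ψ = [0, 3, 3, 0]  (obs o_4=3)
t=5: δ = [5.243e-07, 2.621e-07, 2.621e-07, 3.932e-07]  ψ = [0, 0, 0, 0]  (obs o_5=1)
t=6: δ = [8.389e-08, 3.539e-08, 2.359e-08, 2.097e-08]  ψ = [0, 3, 3, 0]  (obs o_6=3)
backtrack: best end state = 0; path = [0, 0, 0, 0, 0, 0, 0]

path = [0, 0, 0, 0, 0, 0, 0]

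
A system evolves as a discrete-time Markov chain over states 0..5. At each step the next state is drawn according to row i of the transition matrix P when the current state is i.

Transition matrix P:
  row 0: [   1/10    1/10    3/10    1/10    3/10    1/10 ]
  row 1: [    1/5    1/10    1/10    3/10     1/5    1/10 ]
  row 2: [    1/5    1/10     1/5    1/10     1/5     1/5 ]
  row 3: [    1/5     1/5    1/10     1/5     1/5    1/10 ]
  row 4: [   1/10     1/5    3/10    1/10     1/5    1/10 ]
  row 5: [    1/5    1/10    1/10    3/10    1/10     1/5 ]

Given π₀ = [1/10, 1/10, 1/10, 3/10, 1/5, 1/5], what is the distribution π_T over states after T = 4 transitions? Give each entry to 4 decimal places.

π = [0.1633, 0.1375, 0.1926, 0.1711, 0.2031, 0.1324]

t=0: π = [0.1000, 0.1000, 0.1000, 0.3000, 0.2000, 0.2000]
t=1: π = [0.1700, 0.1500, 0.1700, 0.1900, 0.1900, 0.1300]
t=2: π = [0.1640, 0.1380, 0.1890, 0.1750, 0.2040, 0.1300]
t=3: π = [0.1632, 0.1379, 0.1925, 0.1711, 0.2034, 0.1319]
t=4: π = [0.1633, 0.1375, 0.1926, 0.1711, 0.2031, 0.1324]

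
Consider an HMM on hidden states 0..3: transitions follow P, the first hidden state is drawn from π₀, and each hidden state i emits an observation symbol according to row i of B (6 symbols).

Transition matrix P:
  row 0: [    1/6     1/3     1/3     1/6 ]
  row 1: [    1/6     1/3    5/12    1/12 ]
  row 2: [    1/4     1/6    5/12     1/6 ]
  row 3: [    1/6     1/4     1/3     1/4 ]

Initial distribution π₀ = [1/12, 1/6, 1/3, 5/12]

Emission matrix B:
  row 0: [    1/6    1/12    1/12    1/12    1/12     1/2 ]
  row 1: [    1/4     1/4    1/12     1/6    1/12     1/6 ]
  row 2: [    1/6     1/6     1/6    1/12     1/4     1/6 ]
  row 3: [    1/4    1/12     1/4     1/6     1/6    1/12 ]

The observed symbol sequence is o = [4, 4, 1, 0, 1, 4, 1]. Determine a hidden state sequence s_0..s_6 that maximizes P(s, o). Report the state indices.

path = [2, 2, 2, 2, 2, 2, 2]

t=0: δ = [6.944e-03, 1.389e-02, 8.333e-02, 6.944e-02]  (obs o_0=4)
t=1: δ = [1.736e-03, 1.447e-03, 8.681e-03, 2.894e-03]  ψ = [2, 3, 2, 3]  (obs o_1=4)
t=2: δ = [1.808e-04, 3.617e-04, 6.028e-04, 1.206e-04]  ψ = [2, 2, 2, 2]  (obs o_2=1)
t=3: δ = [2.512e-05, 3.014e-05, 4.186e-05, 2.512e-05]  ψ = [2, 1, 2, 2]  (obs o_3=0)
t=4: δ = [8.721e-07, 2.512e-06, 2.907e-06, 5.814e-07]  ψ = [2, 1, 2, 2]  (obs o_4=1)
t=5: δ = [6.056e-08, 6.977e-08, 3.028e-07, 8.075e-08]  ψ = [2, 1, 2, 2]  (obs o_5=4)
t=6: δ = [6.309e-09, 1.262e-08, 2.103e-08, 4.206e-09]  ψ = [2, 2, 2, 2]  (obs o_6=1)
backtrack: best end state = 2; path = [2, 2, 2, 2, 2, 2, 2]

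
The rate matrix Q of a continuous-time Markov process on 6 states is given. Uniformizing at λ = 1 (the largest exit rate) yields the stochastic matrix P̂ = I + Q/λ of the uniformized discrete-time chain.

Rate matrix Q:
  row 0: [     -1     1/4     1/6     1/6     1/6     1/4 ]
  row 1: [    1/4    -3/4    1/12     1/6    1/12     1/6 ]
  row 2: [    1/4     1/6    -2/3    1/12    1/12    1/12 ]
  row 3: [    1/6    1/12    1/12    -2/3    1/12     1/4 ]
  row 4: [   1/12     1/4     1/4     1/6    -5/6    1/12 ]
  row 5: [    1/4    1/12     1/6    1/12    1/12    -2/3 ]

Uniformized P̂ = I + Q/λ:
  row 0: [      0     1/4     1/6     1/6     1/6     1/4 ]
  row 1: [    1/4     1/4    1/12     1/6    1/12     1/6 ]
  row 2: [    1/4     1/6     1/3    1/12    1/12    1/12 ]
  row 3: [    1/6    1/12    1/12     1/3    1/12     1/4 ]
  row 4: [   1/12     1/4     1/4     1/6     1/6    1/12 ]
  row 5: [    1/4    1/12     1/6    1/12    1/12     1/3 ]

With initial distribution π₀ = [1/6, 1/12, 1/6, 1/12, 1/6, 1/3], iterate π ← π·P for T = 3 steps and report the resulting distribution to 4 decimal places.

t=0: π = [0.1667, 0.0833, 0.1667, 0.0833, 0.1667, 0.3333]
t=1: π = [0.1736, 0.1667, 0.1944, 0.1389, 0.1111, 0.2153]
t=2: π = [0.1765, 0.1748, 0.1829, 0.1557, 0.1071, 0.2031]
t=3: π = [0.1751, 0.1750, 0.1785, 0.1604, 0.1070, 0.2040]

π = [0.1751, 0.1750, 0.1785, 0.1604, 0.1070, 0.2040]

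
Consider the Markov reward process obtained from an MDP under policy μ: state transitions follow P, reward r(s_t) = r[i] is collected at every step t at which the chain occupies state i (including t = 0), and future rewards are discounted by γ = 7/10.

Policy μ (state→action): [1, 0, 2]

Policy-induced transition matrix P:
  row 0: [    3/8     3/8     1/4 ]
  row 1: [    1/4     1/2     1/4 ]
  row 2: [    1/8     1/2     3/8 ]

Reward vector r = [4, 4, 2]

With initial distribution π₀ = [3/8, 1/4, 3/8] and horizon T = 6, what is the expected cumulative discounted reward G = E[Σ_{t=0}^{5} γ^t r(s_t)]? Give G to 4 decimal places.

G = 9.8883

t=0: π = [0.3750, 0.2500, 0.3750], E[r] = 3.2500, γ^t·E[r] = 3.250000, running G = 3.250000
t=1: π = [0.2500, 0.4531, 0.2969], E[r] = 3.4063, γ^t·E[r] = 2.384375, running G = 5.634375
t=2: π = [0.2441, 0.4688, 0.2871], E[r] = 3.4258, γ^t·E[r] = 1.678633, running G = 7.313008
t=3: π = [0.2446, 0.4695, 0.2859], E[r] = 3.4282, γ^t·E[r] = 1.175880, running G = 8.488888
t=4: π = [0.2448, 0.4694, 0.2857], E[r] = 3.4285, γ^t·E[r] = 0.823190, running G = 9.312078
t=5: π = [0.2449, 0.4694, 0.2857], E[r] = 3.4286, γ^t·E[r] = 0.576239, running G = 9.888317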